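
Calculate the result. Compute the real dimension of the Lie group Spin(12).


Spin(n) double-covers SO(n); both have Lie algebra so(n) of dimension n(n-1)/2.
n = 12
n(n-1) = 12 * 11 = 132
dim Spin(12) = 132/2 = 66


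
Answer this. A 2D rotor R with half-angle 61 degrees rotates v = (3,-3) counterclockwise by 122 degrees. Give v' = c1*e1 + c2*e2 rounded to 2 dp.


Rotor R = cos(61deg) - sin(61deg)*e12
Rotation angle theta = 2 * 61 = 122 degrees
v' = R*v*~R rotates v by theta.
cos(122deg) = -0.5299, sin(122deg) = 0.8480
v'_1 = 3*cos(122deg) - (-3)*sin(122deg)
= 3*(-0.5299) - (-3)*0.8480
= 0.95
v'_2 = 3*sin(122deg) + (-3)*cos(122deg)
= 3*0.8480 + (-3)*(-0.5299)
= 4.13
v' = 0.95*e1 + 4.13*e2


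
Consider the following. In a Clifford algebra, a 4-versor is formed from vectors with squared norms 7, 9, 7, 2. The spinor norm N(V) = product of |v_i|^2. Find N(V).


Spinor norm N(V) = |v1|^2 * |v2|^2 * ... * |v4|^2
= 7 * 9 * 7 * 2
Running product: 7, 63, 441, 882
N(V) = 882


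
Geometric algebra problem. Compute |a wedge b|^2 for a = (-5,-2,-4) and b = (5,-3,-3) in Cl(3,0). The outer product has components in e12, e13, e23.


a wedge b = (a1*b2 - a2*b1)*e12 + (a1*b3 - a3*b1)*e13 + (a2*b3 - a3*b2)*e23
e12 coeff: (-5)*(-3) - (-2)*5 = 15 - (-10) = 25
e13 coeff: (-5)*(-3) - (-4)*5 = 15 - (-20) = 35
e23 coeff: (-2)*(-3) - (-4)*(-3) = 6 - 12 = -6
|a wedge b|^2 = 25^2 + 35^2 + (-6)^2
= 625 + 1225 + 36
= 1886


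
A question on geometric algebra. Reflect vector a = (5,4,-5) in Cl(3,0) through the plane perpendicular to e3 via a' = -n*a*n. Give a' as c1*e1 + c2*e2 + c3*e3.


Reflection formula: a' = -n*a*n, with n = e3 (unit vector, n^2 = 1).
For reflection through hyperplane perp to e3:
The component along e3 flips sign, others stay.
a = (5, 4, -5)
a' = (5, 4, 5)
a' = 5*e1 + 4*e2 + 5*e3


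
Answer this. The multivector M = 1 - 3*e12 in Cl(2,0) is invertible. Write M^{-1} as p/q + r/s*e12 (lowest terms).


M = 1 - 3*e12, where e12^2 = -1.
Since M commutes with its reverse ~M = a - b*e12, M * ~M = a^2 - b^2*e12^2 = a^2 + b^2.
So M^{-1} = ~M / (a^2 + b^2) = (a - b*e12)/(a^2 + b^2).
a^2 + b^2 = 1 + 9 = 10
Scalar part = 1/10 = 1/10
Bivector coeff = 3/10 = 3/10
M^{-1} = 1/10 + 3/10*e12


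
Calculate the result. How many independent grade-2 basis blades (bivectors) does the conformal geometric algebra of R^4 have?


The conformal model of R^4 uses Cl(5,1) with m = 4 + 2 = 6 generators.
Number of grade-2 blades = C(m, 2) = C(6, 2)
= 6*5/2 = 15


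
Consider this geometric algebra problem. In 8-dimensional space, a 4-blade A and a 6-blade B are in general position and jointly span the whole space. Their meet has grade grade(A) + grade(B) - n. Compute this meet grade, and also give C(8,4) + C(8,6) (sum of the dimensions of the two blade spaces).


Meet grade = grade(A) + grade(B) - n
= 4 + 6 - 8 = 2
C(8,4) = 70
C(8,6) = 28
dim_A + dim_B = 70 + 28 = 98


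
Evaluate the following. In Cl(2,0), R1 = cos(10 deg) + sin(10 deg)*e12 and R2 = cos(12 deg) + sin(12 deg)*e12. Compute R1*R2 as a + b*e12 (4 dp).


Same-plane rotors commute and their half-angles add:
R1*R2 = cos(a1 + a2) + sin(a1 + a2)*e12.
a1 + a2 = 10 + 12 = 22 deg
cos(22 deg) = 0.9272
sin(22 deg) = 0.3746
R1*R2 = 0.9272 + 0.3746*e12


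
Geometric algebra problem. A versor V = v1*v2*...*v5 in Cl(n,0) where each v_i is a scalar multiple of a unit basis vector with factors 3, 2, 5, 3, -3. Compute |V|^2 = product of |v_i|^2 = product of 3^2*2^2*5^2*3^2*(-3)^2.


Each vector v_i has |v_i|^2 = s_i^2
Squared scales: 3^2 = 9, 2^2 = 4, 5^2 = 25, 3^2 = 9, (-3)^2 = 9
|V|^2 = 9 * 4 * 25 * 9 * 9
= 72900


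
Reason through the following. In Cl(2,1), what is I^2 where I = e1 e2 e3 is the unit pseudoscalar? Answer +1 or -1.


The pseudoscalar I = e1...e_n (product of all n generators) of Cl(p,q) satisfies I^2 = (-1)^(q + n(n-1)/2).
p = 2, q = 1, n = p + q = 3
n(n-1)/2 = 3 * 2 / 2 = 3
Exponent = q + n(n-1)/2 = 1 + 3 = 4
I^2 = (-1)^4 = +1


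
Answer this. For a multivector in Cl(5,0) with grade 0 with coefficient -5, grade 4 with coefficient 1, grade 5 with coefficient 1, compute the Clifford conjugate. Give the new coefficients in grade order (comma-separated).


Clifford conjugate sign for grade k: (-1)^(k(k+1)/2)
Grade 0: (-1)^(0*1/2) = (-1)^0 = 1, coeff -5 -> -5
Grade 4: (-1)^(4*5/2) = (-1)^10 = 1, coeff 1 -> 1
Grade 5: (-1)^(5*6/2) = (-1)^15 = -1, coeff 1 -> -1
Conjugated coefficients: -5, 1, -1


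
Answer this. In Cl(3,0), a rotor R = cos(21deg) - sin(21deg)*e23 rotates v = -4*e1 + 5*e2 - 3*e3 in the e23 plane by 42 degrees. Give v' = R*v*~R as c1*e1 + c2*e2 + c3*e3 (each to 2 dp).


Rotor R = cos(21deg) - sin(21deg)*e23
Rotation angle theta = 2 * 21 = 42 degrees in the e23 plane (e2 -> e3).
The component perpendicular to the plane (e1) is invariant: v'_1 = v1 = -4.00
cos(42deg) = 0.7431, sin(42deg) = 0.6691
v'_2 = v2*cos(theta) - v3*sin(theta) = 5*0.7431 - (-3)*0.6691 = 5.72
v'_3 = v2*sin(theta) + v3*cos(theta) = 5*0.6691 + (-3)*0.7431 = 1.12
v' = -4.00*e1 + 5.72*e2 + 1.12*e3


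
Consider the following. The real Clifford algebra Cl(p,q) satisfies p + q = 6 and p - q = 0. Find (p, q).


We need p + q = 6 and p - q = 0.
Adding: 2p = 6 + 0 = 6, so p = 3.
Then q = 6 - 3 = 3.
(p, q) = (3, 3)


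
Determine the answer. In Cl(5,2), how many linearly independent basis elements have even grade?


Even subalgebra dimension = 2^(n-1)
n = 5 + 2 = 7
2^(7 - 1) = 2^6 = 64
Verification: sum of C(7,k) for even k = 1 + 21 + 35 + 7 = 64
Result = 64


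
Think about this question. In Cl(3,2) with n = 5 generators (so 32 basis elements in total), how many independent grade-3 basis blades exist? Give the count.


Number of grade-k basis blades in Cl(p,q) with n = p + q is C(n, k).
n = 3 + 2 = 5
C(5, 3) = 5! / (3! * 2!)
= 120 / (6 * 2)
= 10


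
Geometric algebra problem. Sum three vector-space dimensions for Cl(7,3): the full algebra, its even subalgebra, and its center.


n = 7 + 3 = 10
Total dim = 2^10 = 1024
Even subalgebra dim = 2^9 = 512
n is even, so center dim = 1
Sum = 1024 + 512 + 1 = 1537


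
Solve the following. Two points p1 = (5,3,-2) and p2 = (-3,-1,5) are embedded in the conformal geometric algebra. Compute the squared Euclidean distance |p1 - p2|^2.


p1 - p2 = (8, 4, -7)
|p1 - p2|^2 = 8^2 + 4^2 + (-7)^2
= 64 + 16 + 49
= 129


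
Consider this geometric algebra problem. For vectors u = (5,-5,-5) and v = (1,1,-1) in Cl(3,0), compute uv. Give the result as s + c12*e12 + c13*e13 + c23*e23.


In Cl(3,0): e_i^2 = 1, e_ie_j = -e_je_i for i != j.
Scalar part = u . v = 5*1 + (-5)*1 + (-5)*(-1)
= 5 + (-5) + 5 = 5
e12 coeff = 5*1 - (-5)*1 = 5 - (-5) = 10
e13 coeff = 5*(-1) - (-5)*1 = -5 - (-5) = 0
e23 coeff = (-5)*(-1) - (-5)*1 = 5 - (-5) = 10
uv = 5 + 10*e12 + 0*e13 + 10*e23


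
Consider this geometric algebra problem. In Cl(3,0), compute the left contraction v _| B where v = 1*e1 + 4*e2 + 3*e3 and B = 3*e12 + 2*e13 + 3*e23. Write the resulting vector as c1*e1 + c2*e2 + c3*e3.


Left contraction v _| B = <vB>_1 (grade-1 part of the geometric product vB).
Using e1_|e12 = e2, e2_|e12 = -e1, e1_|e13 = e3, e3_|e13 = -e1, e2_|e23 = e3, e3_|e23 = -e2:
e1 coeff: -v2*b12 - v3*b13 = -(4)*(3) - (3)*(2) = -18
e2 coeff: v1*b12 - v3*b23 = (1)*(3) - (3)*(3) = -6
e3 coeff: v1*b13 + v2*b23 = (1)*(2) + (4)*(3) = 14
v _| B = -18*e1 - 6*e2 + 14*e3


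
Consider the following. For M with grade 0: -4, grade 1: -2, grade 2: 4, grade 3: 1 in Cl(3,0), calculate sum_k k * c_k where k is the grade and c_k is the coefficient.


Grade-weighted sum = sum of grade_k * coefficient_k
0*(-4) = 0
1*(-2) = -2
2*4 = 8
3*1 = 3
Total = 0 + (-2) + 8 + 3 = 9


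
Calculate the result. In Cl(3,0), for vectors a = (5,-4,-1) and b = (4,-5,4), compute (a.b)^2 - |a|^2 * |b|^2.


a . b = 5*4 + (-4)*(-5) + (-1)*4
= 20 + 20 + (-4) = 36
|a|^2 = 5^2 + (-4)^2 + (-1)^2 = 42
|b|^2 = 4^2 + (-5)^2 + 4^2 = 57
(a.b)^2 = 36^2 = 1296
|a|^2 * |b|^2 = 42 * 57 = 2394
Result = 1296 - 2394 = -1098


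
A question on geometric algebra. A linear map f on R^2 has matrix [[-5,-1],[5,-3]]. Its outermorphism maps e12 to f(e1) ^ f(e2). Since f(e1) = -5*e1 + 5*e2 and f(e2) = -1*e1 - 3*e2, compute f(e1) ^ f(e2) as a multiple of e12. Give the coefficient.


The outermorphism of a linear map f sends e1^e2 to f(e1)^f(e2).
f(e1) = -5*e1 + 5*e2
f(e2) = -1*e1 - 3*e2
f(e1) ^ f(e2) = (-5*e1 + 5*e2) ^ (-1*e1 - 3*e2)
= (-5)*(-3)*e12 + 5*(-1)*e21
= (15 - (-5))*e12
= 20*e12
Coefficient = 20


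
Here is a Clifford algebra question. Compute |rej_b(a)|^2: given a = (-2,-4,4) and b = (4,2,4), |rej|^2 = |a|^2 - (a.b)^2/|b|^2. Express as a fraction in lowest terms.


|a|^2 = (-2)^2 + (-4)^2 + 4^2 = 36
|b|^2 = 4^2 + 2^2 + 4^2 = 36
a . b = (-2)*4 + (-4)*2 + 4*4 = 0
(a.b)^2 = 0^2 = 0
|rej|^2 = 36 - 0/36
= (1296 - 0)/36
= 1296/36
In lowest terms: 36/1


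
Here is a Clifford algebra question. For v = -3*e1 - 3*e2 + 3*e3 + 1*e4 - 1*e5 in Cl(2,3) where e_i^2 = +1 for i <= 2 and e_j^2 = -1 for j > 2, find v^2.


v^2 = sum of c_i^2 * e_i^2
Positive signature terms (e_i^2 = +1): (-3)^2 + (-3)^2 = 18
Negative signature terms (e_j^2 = -1): 3^2 + 1^2 + (-1)^2 = 11
v^2 = 18 - 11 = 7


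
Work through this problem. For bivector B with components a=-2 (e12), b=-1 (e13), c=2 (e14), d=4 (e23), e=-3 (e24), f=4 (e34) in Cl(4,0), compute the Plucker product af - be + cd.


Plucker relation: af - be + cd
a*f = (-2)*4 = -8
b*e = (-1)*(-3) = 3
c*d = 2*4 = 8
af - be + cd = -8 - 3 + 8
= -3


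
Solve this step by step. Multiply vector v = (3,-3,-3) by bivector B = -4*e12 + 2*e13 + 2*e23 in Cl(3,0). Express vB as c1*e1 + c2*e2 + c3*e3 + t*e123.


vB has grade-1 (vector) and grade-3 (trivector) parts: vB = (v _| B) + (v ^ B).
Vector part <vB>_1:
  e1: -v2*b12 - v3*b13 = -(-3)*(-4) - (-3)*(2) = -6
  e2: v1*b12 - v3*b23 = (3)*(-4) - (-3)*(2) = -6
  e3: v1*b13 + v2*b23 = (3)*(2) + (-3)*(2) = 0
Trivector part <vB>_3:
  e123: v1*b23 - v2*b13 + v3*b12 = (3)*(2) - (-3)*(2) + (-3)*(-4) = 24
vB = -6*e1 - 6*e2 + 0*e3 + 24*e123


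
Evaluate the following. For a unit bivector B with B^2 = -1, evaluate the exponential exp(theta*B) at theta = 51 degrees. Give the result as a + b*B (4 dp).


For a unit bivector B with B^2 = -1, the exponential series gives
e^(theta*B) = cos(theta) + sin(theta)*B (the GA analogue of Euler's formula).
theta = 51 degrees = 0.890118 rad
cos(51 deg) = 0.6293
sin(51 deg) = 0.7771
exp(theta*B) = 0.6293 + 0.7771*B


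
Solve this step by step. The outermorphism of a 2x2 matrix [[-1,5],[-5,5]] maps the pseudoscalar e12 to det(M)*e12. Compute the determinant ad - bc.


The outermorphism of a linear map f sends e1^e2 to f(e1)^f(e2).
f(e1) = -1*e1 - 5*e2
f(e2) = 5*e1 + 5*e2
f(e1) ^ f(e2) = (-1*e1 - 5*e2) ^ (5*e1 + 5*e2)
= (-1)*5*e12 + (-5)*5*e21
= (-5 - (-25))*e12
= 20*e12
Coefficient = 20


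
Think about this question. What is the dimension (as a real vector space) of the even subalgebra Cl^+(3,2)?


Even subalgebra dimension = 2^(n-1)
n = 3 + 2 = 5
2^(5 - 1) = 2^4 = 16
Verification: sum of C(5,k) for even k = 1 + 10 + 5 = 16
Result = 16


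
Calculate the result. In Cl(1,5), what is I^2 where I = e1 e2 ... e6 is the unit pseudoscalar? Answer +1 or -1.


The pseudoscalar I = e1...e_n (product of all n generators) of Cl(p,q) satisfies I^2 = (-1)^(q + n(n-1)/2).
p = 1, q = 5, n = p + q = 6
n(n-1)/2 = 6 * 5 / 2 = 15
Exponent = q + n(n-1)/2 = 5 + 15 = 20
I^2 = (-1)^20 = +1


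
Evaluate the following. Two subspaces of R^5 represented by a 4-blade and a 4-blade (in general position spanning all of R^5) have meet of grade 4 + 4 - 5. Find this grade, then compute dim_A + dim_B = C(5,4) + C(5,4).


Meet grade = grade(A) + grade(B) - n
= 4 + 4 - 5 = 3
C(5,4) = 5
C(5,4) = 5
dim_A + dim_B = 5 + 5 = 10


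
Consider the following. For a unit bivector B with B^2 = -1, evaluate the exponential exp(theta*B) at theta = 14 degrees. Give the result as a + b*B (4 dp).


For a unit bivector B with B^2 = -1, the exponential series gives
e^(theta*B) = cos(theta) + sin(theta)*B (the GA analogue of Euler's formula).
theta = 14 degrees = 0.244346 rad
cos(14 deg) = 0.9703
sin(14 deg) = 0.2419
exp(theta*B) = 0.9703 + 0.2419*B


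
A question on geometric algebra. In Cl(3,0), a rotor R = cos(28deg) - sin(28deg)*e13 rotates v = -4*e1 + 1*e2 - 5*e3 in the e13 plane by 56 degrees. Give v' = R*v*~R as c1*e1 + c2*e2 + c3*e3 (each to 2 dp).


Rotor R = cos(28deg) - sin(28deg)*e13
Rotation angle theta = 2 * 28 = 56 degrees in the e13 plane (e1 -> e3).
The component perpendicular to the plane (e2) is invariant: v'_2 = v2 = 1.00
cos(56deg) = 0.5592, sin(56deg) = 0.8290
v'_1 = v1*cos(theta) - v3*sin(theta) = -4*0.5592 - (-5)*0.8290 = 1.91
v'_3 = v1*sin(theta) + v3*cos(theta) = -4*0.8290 + (-5)*0.5592 = -6.11
v' = 1.91*e1 + 1.00*e2 - 6.11*e3


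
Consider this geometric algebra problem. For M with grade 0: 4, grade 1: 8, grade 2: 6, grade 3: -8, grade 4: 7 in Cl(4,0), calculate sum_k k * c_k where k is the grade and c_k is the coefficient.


Grade-weighted sum = sum of grade_k * coefficient_k
0*4 = 0
1*8 = 8
2*6 = 12
3*(-8) = -24
4*7 = 28
Total = 0 + 8 + 12 + (-24) + 28 = 24


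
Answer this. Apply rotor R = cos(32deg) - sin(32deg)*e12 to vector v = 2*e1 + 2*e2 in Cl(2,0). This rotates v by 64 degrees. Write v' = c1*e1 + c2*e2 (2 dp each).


Rotor R = cos(32deg) - sin(32deg)*e12
Rotation angle theta = 2 * 32 = 64 degrees
v' = R*v*~R rotates v by theta.
cos(64deg) = 0.4384, sin(64deg) = 0.8988
v'_1 = 2*cos(64deg) - 2*sin(64deg)
= 2*0.4384 - 2*0.8988
= -0.92
v'_2 = 2*sin(64deg) + 2*cos(64deg)
= 2*0.8988 + 2*0.4384
= 2.67
v' = -0.92*e1 + 2.67*e2


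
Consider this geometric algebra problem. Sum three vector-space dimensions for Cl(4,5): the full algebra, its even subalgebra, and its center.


n = 4 + 5 = 9
Total dim = 2^9 = 512
Even subalgebra dim = 2^8 = 256
n is odd, so center dim = 2
Sum = 512 + 256 + 2 = 770


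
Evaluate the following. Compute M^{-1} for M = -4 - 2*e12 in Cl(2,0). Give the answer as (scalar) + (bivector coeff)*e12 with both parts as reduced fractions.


M = -4 - 2*e12, where e12^2 = -1.
Since M commutes with its reverse ~M = a - b*e12, M * ~M = a^2 - b^2*e12^2 = a^2 + b^2.
So M^{-1} = ~M / (a^2 + b^2) = (a - b*e12)/(a^2 + b^2).
a^2 + b^2 = 16 + 4 = 20
Scalar part = -4/20 = -1/5
Bivector coeff = 2/20 = 1/10
M^{-1} = -1/5 + 1/10*e12


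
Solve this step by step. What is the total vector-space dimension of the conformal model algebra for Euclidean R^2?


The conformal model of R^2 uses Cl(3,1): the 2 Euclidean generators plus two extra orthogonal generators e+ (e+^2 = +1) and e- (e-^2 = -1), from which the null vectors e0, einf are built.
Number of generators m = 2 + 2 = 4.
dim Cl(p,q) = 2^m = 2^4 = 16


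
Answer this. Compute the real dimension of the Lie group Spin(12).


Spin(n) double-covers SO(n); both have Lie algebra so(n) of dimension n(n-1)/2.
n = 12
n(n-1) = 12 * 11 = 132
dim Spin(12) = 132/2 = 66


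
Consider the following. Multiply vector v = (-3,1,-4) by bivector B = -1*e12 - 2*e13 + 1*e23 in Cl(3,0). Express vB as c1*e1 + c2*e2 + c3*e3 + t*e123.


vB has grade-1 (vector) and grade-3 (trivector) parts: vB = (v _| B) + (v ^ B).
Vector part <vB>_1:
  e1: -v2*b12 - v3*b13 = -(1)*(-1) - (-4)*(-2) = -7
  e2: v1*b12 - v3*b23 = (-3)*(-1) - (-4)*(1) = 7
  e3: v1*b13 + v2*b23 = (-3)*(-2) + (1)*(1) = 7
Trivector part <vB>_3:
  e123: v1*b23 - v2*b13 + v3*b12 = (-3)*(1) - (1)*(-2) + (-4)*(-1) = 3
vB = -7*e1 + 7*e2 + 7*e3 + 3*e123


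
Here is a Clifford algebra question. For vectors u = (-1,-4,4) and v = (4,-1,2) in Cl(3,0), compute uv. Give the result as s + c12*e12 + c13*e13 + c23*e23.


In Cl(3,0): e_i^2 = 1, e_ie_j = -e_je_i for i != j.
Scalar part = u . v = (-1)*4 + (-4)*(-1) + 4*2
= -4 + 4 + 8 = 8
e12 coeff = (-1)*(-1) - (-4)*4 = 1 - (-16) = 17
e13 coeff = (-1)*2 - 4*4 = -2 - 16 = -18
e23 coeff = (-4)*2 - 4*(-1) = -8 - (-4) = -4
uv = 8 + 17*e12 - 18*e13 - 4*e23


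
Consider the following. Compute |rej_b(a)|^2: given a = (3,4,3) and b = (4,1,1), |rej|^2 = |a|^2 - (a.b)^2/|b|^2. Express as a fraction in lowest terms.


|a|^2 = 3^2 + 4^2 + 3^2 = 34
|b|^2 = 4^2 + 1^2 + 1^2 = 18
a . b = 3*4 + 4*1 + 3*1 = 19
(a.b)^2 = 19^2 = 361
|rej|^2 = 34 - 361/18
= (612 - 361)/18
= 251/18
In lowest terms: 251/18


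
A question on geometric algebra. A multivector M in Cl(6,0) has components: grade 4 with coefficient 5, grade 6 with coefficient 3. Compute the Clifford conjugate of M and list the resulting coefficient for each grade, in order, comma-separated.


Clifford conjugate sign for grade k: (-1)^(k(k+1)/2)
Grade 4: (-1)^(4*5/2) = (-1)^10 = 1, coeff 5 -> 5
Grade 6: (-1)^(6*7/2) = (-1)^21 = -1, coeff 3 -> -3
Conjugated coefficients: 5, -3


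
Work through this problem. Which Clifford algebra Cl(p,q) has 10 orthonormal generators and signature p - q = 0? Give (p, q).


We need p + q = 10 and p - q = 0.
Adding: 2p = 10 + 0 = 10, so p = 5.
Then q = 10 - 5 = 5.
(p, q) = (5, 5)


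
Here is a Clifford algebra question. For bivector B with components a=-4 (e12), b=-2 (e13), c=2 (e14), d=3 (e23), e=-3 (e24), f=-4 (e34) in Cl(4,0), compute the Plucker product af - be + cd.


Plucker relation: af - be + cd
a*f = (-4)*(-4) = 16
b*e = (-2)*(-3) = 6
c*d = 2*3 = 6
af - be + cd = 16 - 6 + 6
= 16


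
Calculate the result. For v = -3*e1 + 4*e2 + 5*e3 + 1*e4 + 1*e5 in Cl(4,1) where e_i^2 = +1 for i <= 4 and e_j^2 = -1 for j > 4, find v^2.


v^2 = sum of c_i^2 * e_i^2
Positive signature terms (e_i^2 = +1): (-3)^2 + 4^2 + 5^2 + 1^2 = 51
Negative signature terms (e_j^2 = -1): 1^2 = 1
v^2 = 51 - 1 = 50


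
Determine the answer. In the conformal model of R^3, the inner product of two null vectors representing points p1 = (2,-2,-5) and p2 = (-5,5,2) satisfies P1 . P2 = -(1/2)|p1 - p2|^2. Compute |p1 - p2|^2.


p1 - p2 = (7, -7, -7)
|p1 - p2|^2 = 7^2 + (-7)^2 + (-7)^2
= 49 + 49 + 49
= 147


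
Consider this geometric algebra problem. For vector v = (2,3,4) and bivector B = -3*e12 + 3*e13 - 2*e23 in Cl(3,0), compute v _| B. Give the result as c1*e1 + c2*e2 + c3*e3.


Left contraction v _| B = <vB>_1 (grade-1 part of the geometric product vB).
Using e1_|e12 = e2, e2_|e12 = -e1, e1_|e13 = e3, e3_|e13 = -e1, e2_|e23 = e3, e3_|e23 = -e2:
e1 coeff: -v2*b12 - v3*b13 = -(3)*(-3) - (4)*(3) = -3
e2 coeff: v1*b12 - v3*b23 = (2)*(-3) - (4)*(-2) = 2
e3 coeff: v1*b13 + v2*b23 = (2)*(3) + (3)*(-2) = 0
v _| B = -3*e1 + 2*e2 + 0*e3


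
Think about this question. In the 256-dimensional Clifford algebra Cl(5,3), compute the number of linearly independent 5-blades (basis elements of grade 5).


Number of grade-k basis blades in Cl(p,q) with n = p + q is C(n, k).
n = 5 + 3 = 8
C(8, 5) = 8! / (5! * 3!)
= 40320 / (120 * 6)
= 56


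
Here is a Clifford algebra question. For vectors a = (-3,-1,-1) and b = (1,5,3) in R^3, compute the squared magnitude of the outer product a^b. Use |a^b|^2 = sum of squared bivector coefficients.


a wedge b = (a1*b2 - a2*b1)*e12 + (a1*b3 - a3*b1)*e13 + (a2*b3 - a3*b2)*e23
e12 coeff: (-3)*5 - (-1)*1 = -15 - (-1) = -14
e13 coeff: (-3)*3 - (-1)*1 = -9 - (-1) = -8
e23 coeff: (-1)*3 - (-1)*5 = -3 - (-5) = 2
|a wedge b|^2 = (-14)^2 + (-8)^2 + 2^2
= 196 + 64 + 4
= 264


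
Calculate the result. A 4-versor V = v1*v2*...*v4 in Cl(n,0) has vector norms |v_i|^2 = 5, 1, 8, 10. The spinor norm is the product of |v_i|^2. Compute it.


Spinor norm N(V) = |v1|^2 * |v2|^2 * ... * |v4|^2
= 5 * 1 * 8 * 10
Running product: 5, 5, 40, 400
N(V) = 400


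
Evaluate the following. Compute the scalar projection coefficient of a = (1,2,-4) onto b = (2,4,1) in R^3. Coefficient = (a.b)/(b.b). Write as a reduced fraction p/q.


Projection coefficient = (a . b) / (b . b)
a . b = 1*2 + 2*4 + (-4)*1
= 2 + 8 + (-4) = 6
b . b = 2^2 + 4^2 + 1^2
= 4 + 16 + 1 = 21
Coefficient = 6/21
In lowest terms: 2/7


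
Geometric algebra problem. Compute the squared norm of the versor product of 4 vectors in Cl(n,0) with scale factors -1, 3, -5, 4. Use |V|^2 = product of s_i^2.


Each vector v_i has |v_i|^2 = s_i^2
Squared scales: (-1)^2 = 1, 3^2 = 9, (-5)^2 = 25, 4^2 = 16
|V|^2 = 1 * 9 * 25 * 16
= 3600


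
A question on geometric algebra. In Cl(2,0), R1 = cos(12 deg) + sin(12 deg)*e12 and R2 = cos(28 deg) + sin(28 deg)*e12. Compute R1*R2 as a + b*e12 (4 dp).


Same-plane rotors commute and their half-angles add:
R1*R2 = cos(a1 + a2) + sin(a1 + a2)*e12.
a1 + a2 = 12 + 28 = 40 deg
cos(40 deg) = 0.7660
sin(40 deg) = 0.6428
R1*R2 = 0.7660 + 0.6428*e12


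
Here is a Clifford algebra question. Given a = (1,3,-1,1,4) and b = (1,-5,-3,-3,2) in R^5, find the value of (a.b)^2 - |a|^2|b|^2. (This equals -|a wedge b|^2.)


a . b = 1*1 + 3*(-5) + (-1)*(-3) + 1*(-3) + 4*2
= 1 + (-15) + 3 + (-3) + 8 = -6
|a|^2 = 1^2 + 3^2 + (-1)^2 + 1^2 + 4^2 = 28
|b|^2 = 1^2 + (-5)^2 + (-3)^2 + (-3)^2 + 2^2 = 48
(a.b)^2 = (-6)^2 = 36
|a|^2 * |b|^2 = 28 * 48 = 1344
Result = 36 - 1344 = -1308


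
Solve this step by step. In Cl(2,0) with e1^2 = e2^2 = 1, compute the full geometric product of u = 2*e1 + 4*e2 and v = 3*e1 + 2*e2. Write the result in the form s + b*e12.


Expand: (2*e1 + 4*e2)(3*e1 + 2*e2)
= 2*3*e1e1 + 2*2*e1e2 + 4*3*e2e1 + 4*2*e2e2
Using e1^2 = e2^2 = 1, e2e1 = -e1e2:
Scalar part s = 2*3 + 4*2 = 6 + 8 = 14
Bivector part b = 2*2 - 4*3 = 4 - 12 = -8
uv = 14 - 8*e12


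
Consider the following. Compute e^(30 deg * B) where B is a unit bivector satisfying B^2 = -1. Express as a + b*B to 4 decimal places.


For a unit bivector B with B^2 = -1, the exponential series gives
e^(theta*B) = cos(theta) + sin(theta)*B (the GA analogue of Euler's formula).
theta = 30 degrees = 0.523599 rad
cos(30 deg) = 0.8660
sin(30 deg) = 0.5000
exp(theta*B) = 0.8660 + 0.5000*B


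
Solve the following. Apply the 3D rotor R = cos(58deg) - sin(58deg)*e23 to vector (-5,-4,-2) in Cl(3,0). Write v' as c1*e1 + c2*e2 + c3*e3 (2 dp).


Rotor R = cos(58deg) - sin(58deg)*e23
Rotation angle theta = 2 * 58 = 116 degrees in the e23 plane (e2 -> e3).
The component perpendicular to the plane (e1) is invariant: v'_1 = v1 = -5.00
cos(116deg) = -0.4384, sin(116deg) = 0.8988
v'_2 = v2*cos(theta) - v3*sin(theta) = -4*(-0.4384) - (-2)*0.8988 = 3.55
v'_3 = v2*sin(theta) + v3*cos(theta) = -4*0.8988 + (-2)*(-0.4384) = -2.72
v' = -5.00*e1 + 3.55*e2 - 2.72*e3


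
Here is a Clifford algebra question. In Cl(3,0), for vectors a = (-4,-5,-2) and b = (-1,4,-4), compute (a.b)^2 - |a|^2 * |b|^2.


a . b = (-4)*(-1) + (-5)*4 + (-2)*(-4)
= 4 + (-20) + 8 = -8
|a|^2 = (-4)^2 + (-5)^2 + (-2)^2 = 45
|b|^2 = (-1)^2 + 4^2 + (-4)^2 = 33
(a.b)^2 = (-8)^2 = 64
|a|^2 * |b|^2 = 45 * 33 = 1485
Result = 64 - 1485 = -1421


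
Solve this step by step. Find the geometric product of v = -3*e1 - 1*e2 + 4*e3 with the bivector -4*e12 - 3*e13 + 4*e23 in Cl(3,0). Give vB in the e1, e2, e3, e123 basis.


vB has grade-1 (vector) and grade-3 (trivector) parts: vB = (v _| B) + (v ^ B).
Vector part <vB>_1:
  e1: -v2*b12 - v3*b13 = -(-1)*(-4) - (4)*(-3) = 8
  e2: v1*b12 - v3*b23 = (-3)*(-4) - (4)*(4) = -4
  e3: v1*b13 + v2*b23 = (-3)*(-3) + (-1)*(4) = 5
Trivector part <vB>_3:
  e123: v1*b23 - v2*b13 + v3*b12 = (-3)*(4) - (-1)*(-3) + (4)*(-4) = -31
vB = 8*e1 - 4*e2 + 5*e3 - 31*e123


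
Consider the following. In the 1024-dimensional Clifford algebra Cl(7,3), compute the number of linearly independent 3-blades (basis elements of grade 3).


Number of grade-k basis blades in Cl(p,q) with n = p + q is C(n, k).
n = 7 + 3 = 10
C(10, 3) = 10! / (3! * 7!)
= 3628800 / (6 * 5040)
= 120


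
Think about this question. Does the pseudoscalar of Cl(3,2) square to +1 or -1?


The pseudoscalar I = e1...e_n (product of all n generators) of Cl(p,q) satisfies I^2 = (-1)^(q + n(n-1)/2).
p = 3, q = 2, n = p + q = 5
n(n-1)/2 = 5 * 4 / 2 = 10
Exponent = q + n(n-1)/2 = 2 + 10 = 12
I^2 = (-1)^12 = +1


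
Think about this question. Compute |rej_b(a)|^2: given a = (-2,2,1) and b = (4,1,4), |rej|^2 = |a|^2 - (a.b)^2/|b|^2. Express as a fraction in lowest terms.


|a|^2 = (-2)^2 + 2^2 + 1^2 = 9
|b|^2 = 4^2 + 1^2 + 4^2 = 33
a . b = (-2)*4 + 2*1 + 1*4 = -2
(a.b)^2 = (-2)^2 = 4
|rej|^2 = 9 - 4/33
= (297 - 4)/33
= 293/33
In lowest terms: 293/33


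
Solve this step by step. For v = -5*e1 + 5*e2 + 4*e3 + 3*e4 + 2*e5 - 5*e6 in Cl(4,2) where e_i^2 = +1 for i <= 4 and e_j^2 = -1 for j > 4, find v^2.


v^2 = sum of c_i^2 * e_i^2
Positive signature terms (e_i^2 = +1): (-5)^2 + 5^2 + 4^2 + 3^2 = 75
Negative signature terms (e_j^2 = -1): 2^2 + (-5)^2 = 29
v^2 = 75 - 29 = 46


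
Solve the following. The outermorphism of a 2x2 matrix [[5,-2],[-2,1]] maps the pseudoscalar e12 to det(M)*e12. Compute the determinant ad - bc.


The outermorphism of a linear map f sends e1^e2 to f(e1)^f(e2).
f(e1) = 5*e1 - 2*e2
f(e2) = -2*e1 + 1*e2
f(e1) ^ f(e2) = (5*e1 - 2*e2) ^ (-2*e1 + 1*e2)
= 5*1*e12 + (-2)*(-2)*e21
= (5 - 4)*e12
= 1*e12
Coefficient = 1


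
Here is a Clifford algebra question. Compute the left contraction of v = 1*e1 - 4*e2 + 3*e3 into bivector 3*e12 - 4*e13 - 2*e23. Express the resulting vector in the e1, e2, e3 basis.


Left contraction v _| B = <vB>_1 (grade-1 part of the geometric product vB).
Using e1_|e12 = e2, e2_|e12 = -e1, e1_|e13 = e3, e3_|e13 = -e1, e2_|e23 = e3, e3_|e23 = -e2:
e1 coeff: -v2*b12 - v3*b13 = -(-4)*(3) - (3)*(-4) = 24
e2 coeff: v1*b12 - v3*b23 = (1)*(3) - (3)*(-2) = 9
e3 coeff: v1*b13 + v2*b23 = (1)*(-4) + (-4)*(-2) = 4
v _| B = 24*e1 + 9*e2 + 4*e3


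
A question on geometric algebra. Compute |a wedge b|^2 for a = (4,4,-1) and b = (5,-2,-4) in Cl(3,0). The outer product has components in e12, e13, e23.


a wedge b = (a1*b2 - a2*b1)*e12 + (a1*b3 - a3*b1)*e13 + (a2*b3 - a3*b2)*e23
e12 coeff: 4*(-2) - 4*5 = -8 - 20 = -28
e13 coeff: 4*(-4) - (-1)*5 = -16 - (-5) = -11
e23 coeff: 4*(-4) - (-1)*(-2) = -16 - 2 = -18
|a wedge b|^2 = (-28)^2 + (-11)^2 + (-18)^2
= 784 + 121 + 324
= 1229


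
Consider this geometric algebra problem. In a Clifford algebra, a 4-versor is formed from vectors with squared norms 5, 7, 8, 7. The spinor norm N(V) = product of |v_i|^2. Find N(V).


Spinor norm N(V) = |v1|^2 * |v2|^2 * ... * |v4|^2
= 5 * 7 * 8 * 7
Running product: 5, 35, 280, 1960
N(V) = 1960


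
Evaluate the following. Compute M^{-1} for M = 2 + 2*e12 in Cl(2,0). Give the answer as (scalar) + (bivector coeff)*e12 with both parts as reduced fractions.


M = 2 + 2*e12, where e12^2 = -1.
Since M commutes with its reverse ~M = a - b*e12, M * ~M = a^2 - b^2*e12^2 = a^2 + b^2.
So M^{-1} = ~M / (a^2 + b^2) = (a - b*e12)/(a^2 + b^2).
a^2 + b^2 = 4 + 4 = 8
Scalar part = 2/8 = 1/4
Bivector coeff = -2/8 = -1/4
M^{-1} = 1/4 - 1/4*e12


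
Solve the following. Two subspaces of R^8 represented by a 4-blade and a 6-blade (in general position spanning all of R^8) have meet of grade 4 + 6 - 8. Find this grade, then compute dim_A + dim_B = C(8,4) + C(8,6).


Meet grade = grade(A) + grade(B) - n
= 4 + 6 - 8 = 2
C(8,4) = 70
C(8,6) = 28
dim_A + dim_B = 70 + 28 = 98


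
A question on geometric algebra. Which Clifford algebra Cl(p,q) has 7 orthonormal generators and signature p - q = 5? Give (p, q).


We need p + q = 7 and p - q = 5.
Adding: 2p = 7 + 5 = 12, so p = 6.
Then q = 7 - 6 = 1.
(p, q) = (6, 1)


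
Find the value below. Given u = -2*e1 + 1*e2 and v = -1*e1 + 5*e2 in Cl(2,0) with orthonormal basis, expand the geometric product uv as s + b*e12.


Expand: (-2*e1 + 1*e2)(-1*e1 + 5*e2)
= (-2)*(-1)*e1e1 + (-2)*5*e1e2 + 1*(-1)*e2e1 + 1*5*e2e2
Using e1^2 = e2^2 = 1, e2e1 = -e1e2:
Scalar part s = (-2)*(-1) + 1*5 = 2 + 5 = 7
Bivector part b = (-2)*5 - 1*(-1) = -10 - (-1) = -9
uv = 7 - 9*e12


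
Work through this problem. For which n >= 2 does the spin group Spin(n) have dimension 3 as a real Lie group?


dim Spin(n) = dim so(n) = n(n-1)/2.
Solve n(n-1)/2 = 3, i.e. n^2 - n - 6 = 0.
Discriminant = 1 + 8*3 = 25
n = (1 + sqrt(25))/2 = (1 + 5)/2 = 3


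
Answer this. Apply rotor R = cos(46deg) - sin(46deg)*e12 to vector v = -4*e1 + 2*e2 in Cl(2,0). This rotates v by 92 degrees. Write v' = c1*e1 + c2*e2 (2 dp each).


Rotor R = cos(46deg) - sin(46deg)*e12
Rotation angle theta = 2 * 46 = 92 degrees
v' = R*v*~R rotates v by theta.
cos(92deg) = -0.0349, sin(92deg) = 0.9994
v'_1 = -4*cos(92deg) - 2*sin(92deg)
= -4*(-0.0349) - 2*0.9994
= -1.86
v'_2 = -4*sin(92deg) + 2*cos(92deg)
= -4*0.9994 + 2*(-0.0349)
= -4.07
v' = -1.86*e1 - 4.07*e2


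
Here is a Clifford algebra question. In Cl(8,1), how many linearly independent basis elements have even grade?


Even subalgebra dimension = 2^(n-1)
n = 8 + 1 = 9
2^(9 - 1) = 2^8 = 256
Verification: sum of C(9,k) for even k = 1 + 36 + 126 + 84 + 9 = 256
Result = 256


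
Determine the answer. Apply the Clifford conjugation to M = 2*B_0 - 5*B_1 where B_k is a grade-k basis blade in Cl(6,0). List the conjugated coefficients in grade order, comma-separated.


Clifford conjugate sign for grade k: (-1)^(k(k+1)/2)
Grade 0: (-1)^(0*1/2) = (-1)^0 = 1, coeff 2 -> 2
Grade 1: (-1)^(1*2/2) = (-1)^1 = -1, coeff -5 -> 5
Conjugated coefficients: 2, 5


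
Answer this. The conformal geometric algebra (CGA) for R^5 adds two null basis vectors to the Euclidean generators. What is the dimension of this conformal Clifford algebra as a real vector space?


The conformal model of R^5 uses Cl(6,1): the 5 Euclidean generators plus two extra orthogonal generators e+ (e+^2 = +1) and e- (e-^2 = -1), from which the null vectors e0, einf are built.
Number of generators m = 5 + 2 = 7.
dim Cl(p,q) = 2^m = 2^7 = 128


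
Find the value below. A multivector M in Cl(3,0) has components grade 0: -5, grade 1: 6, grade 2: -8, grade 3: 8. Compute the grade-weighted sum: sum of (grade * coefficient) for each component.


Grade-weighted sum = sum of grade_k * coefficient_k
0*(-5) = 0
1*6 = 6
2*(-8) = -16
3*8 = 24
Total = 0 + 6 + (-16) + 24 = 14


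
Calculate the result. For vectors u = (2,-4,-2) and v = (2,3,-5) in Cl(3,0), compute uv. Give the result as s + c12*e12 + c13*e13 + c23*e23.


In Cl(3,0): e_i^2 = 1, e_ie_j = -e_je_i for i != j.
Scalar part = u . v = 2*2 + (-4)*3 + (-2)*(-5)
= 4 + (-12) + 10 = 2
e12 coeff = 2*3 - (-4)*2 = 6 - (-8) = 14
e13 coeff = 2*(-5) - (-2)*2 = -10 - (-4) = -6
e23 coeff = (-4)*(-5) - (-2)*3 = 20 - (-6) = 26
uv = 2 + 14*e12 - 6*e13 + 26*e23


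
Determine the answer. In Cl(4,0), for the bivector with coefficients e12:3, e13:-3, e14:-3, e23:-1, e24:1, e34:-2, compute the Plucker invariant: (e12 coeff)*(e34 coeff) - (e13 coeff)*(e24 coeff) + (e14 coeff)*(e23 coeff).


Plucker relation: af - be + cd
a*f = 3*(-2) = -6
b*e = (-3)*1 = -3
c*d = (-3)*(-1) = 3
af - be + cd = -6 - (-3) + 3
= 0


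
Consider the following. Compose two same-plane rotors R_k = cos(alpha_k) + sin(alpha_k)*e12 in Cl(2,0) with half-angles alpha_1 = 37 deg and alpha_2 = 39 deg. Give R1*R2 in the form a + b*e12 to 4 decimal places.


Same-plane rotors commute and their half-angles add:
R1*R2 = cos(a1 + a2) + sin(a1 + a2)*e12.
a1 + a2 = 37 + 39 = 76 deg
cos(76 deg) = 0.2419
sin(76 deg) = 0.9703
R1*R2 = 0.2419 + 0.9703*e12


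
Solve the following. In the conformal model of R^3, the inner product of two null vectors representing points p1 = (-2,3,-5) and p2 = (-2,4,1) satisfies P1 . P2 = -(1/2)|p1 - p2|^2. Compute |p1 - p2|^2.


p1 - p2 = (0, -1, -6)
|p1 - p2|^2 = 0^2 + (-1)^2 + (-6)^2
= 0 + 1 + 36
= 37


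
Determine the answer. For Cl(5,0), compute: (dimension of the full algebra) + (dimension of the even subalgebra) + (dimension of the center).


n = 5 + 0 = 5
Total dim = 2^5 = 32
Even subalgebra dim = 2^4 = 16
n is odd, so center dim = 2
Sum = 32 + 16 + 2 = 50


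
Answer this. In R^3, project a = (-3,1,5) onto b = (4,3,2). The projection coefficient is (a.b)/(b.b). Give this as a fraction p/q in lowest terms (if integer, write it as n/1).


Projection coefficient = (a . b) / (b . b)
a . b = (-3)*4 + 1*3 + 5*2
= -12 + 3 + 10 = 1
b . b = 4^2 + 3^2 + 2^2
= 16 + 9 + 4 = 29
Coefficient = 1/29
In lowest terms: 1/29


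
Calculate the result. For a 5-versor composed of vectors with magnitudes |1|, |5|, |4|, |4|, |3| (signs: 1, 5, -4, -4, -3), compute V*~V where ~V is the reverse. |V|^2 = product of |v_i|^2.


Each vector v_i has |v_i|^2 = s_i^2
Squared scales: 1^2 = 1, 5^2 = 25, (-4)^2 = 16, (-4)^2 = 16, (-3)^2 = 9
|V|^2 = 1 * 25 * 16 * 16 * 9
= 57600


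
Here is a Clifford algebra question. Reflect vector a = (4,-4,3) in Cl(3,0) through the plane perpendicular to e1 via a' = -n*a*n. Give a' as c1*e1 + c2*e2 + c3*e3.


Reflection formula: a' = -n*a*n, with n = e1 (unit vector, n^2 = 1).
For reflection through hyperplane perp to e1:
The component along e1 flips sign, others stay.
a = (4, -4, 3)
a' = (-4, -4, 3)
a' = -4*e1 - 4*e2 + 3*e3


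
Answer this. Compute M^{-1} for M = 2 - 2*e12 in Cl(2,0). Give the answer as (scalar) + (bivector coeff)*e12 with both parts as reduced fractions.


M = 2 - 2*e12, where e12^2 = -1.
Since M commutes with its reverse ~M = a - b*e12, M * ~M = a^2 - b^2*e12^2 = a^2 + b^2.
So M^{-1} = ~M / (a^2 + b^2) = (a - b*e12)/(a^2 + b^2).
a^2 + b^2 = 4 + 4 = 8
Scalar part = 2/8 = 1/4
Bivector coeff = 2/8 = 1/4
M^{-1} = 1/4 + 1/4*e12


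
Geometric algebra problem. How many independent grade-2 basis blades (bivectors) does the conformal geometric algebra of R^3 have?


The conformal model of R^3 uses Cl(4,1) with m = 3 + 2 = 5 generators.
Number of grade-2 blades = C(m, 2) = C(5, 2)
= 5*4/2 = 10


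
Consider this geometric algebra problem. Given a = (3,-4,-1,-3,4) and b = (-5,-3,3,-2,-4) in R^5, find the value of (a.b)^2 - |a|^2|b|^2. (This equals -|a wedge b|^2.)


a . b = 3*(-5) + (-4)*(-3) + (-1)*3 + (-3)*(-2) + 4*(-4)
= -15 + 12 + (-3) + 6 + (-16) = -16
|a|^2 = 3^2 + (-4)^2 + (-1)^2 + (-3)^2 + 4^2 = 51
|b|^2 = (-5)^2 + (-3)^2 + 3^2 + (-2)^2 + (-4)^2 = 63
(a.b)^2 = (-16)^2 = 256
|a|^2 * |b|^2 = 51 * 63 = 3213
Result = 256 - 3213 = -2957


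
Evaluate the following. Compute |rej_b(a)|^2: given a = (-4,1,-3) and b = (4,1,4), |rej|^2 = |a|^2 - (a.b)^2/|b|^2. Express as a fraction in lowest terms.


|a|^2 = (-4)^2 + 1^2 + (-3)^2 = 26
|b|^2 = 4^2 + 1^2 + 4^2 = 33
a . b = (-4)*4 + 1*1 + (-3)*4 = -27
(a.b)^2 = (-27)^2 = 729
|rej|^2 = 26 - 729/33
= (858 - 729)/33
= 129/33
In lowest terms: 43/11


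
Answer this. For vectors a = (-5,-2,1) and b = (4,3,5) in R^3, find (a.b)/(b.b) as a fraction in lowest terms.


Projection coefficient = (a . b) / (b . b)
a . b = (-5)*4 + (-2)*3 + 1*5
= -20 + (-6) + 5 = -21
b . b = 4^2 + 3^2 + 5^2
= 16 + 9 + 25 = 50
Coefficient = -21/50
In lowest terms: -21/50


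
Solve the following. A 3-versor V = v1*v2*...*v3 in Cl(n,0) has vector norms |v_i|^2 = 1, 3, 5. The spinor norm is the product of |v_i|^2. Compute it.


Spinor norm N(V) = |v1|^2 * |v2|^2 * ... * |v3|^2
= 1 * 3 * 5
Running product: 1, 3, 15
N(V) = 15


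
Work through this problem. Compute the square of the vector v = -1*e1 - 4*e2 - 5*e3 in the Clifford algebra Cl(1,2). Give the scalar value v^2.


v^2 = sum of c_i^2 * e_i^2
Positive signature terms (e_i^2 = +1): (-1)^2 = 1
Negative signature terms (e_j^2 = -1): (-4)^2 + (-5)^2 = 41
v^2 = 1 - 41 = -40


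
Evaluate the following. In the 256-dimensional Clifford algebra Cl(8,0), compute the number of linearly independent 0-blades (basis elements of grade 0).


Number of grade-k basis blades in Cl(p,q) with n = p + q is C(n, k).
n = 8 + 0 = 8
C(8, 0) = 8! / (0! * 8!)
= 40320 / (1 * 40320)
= 1


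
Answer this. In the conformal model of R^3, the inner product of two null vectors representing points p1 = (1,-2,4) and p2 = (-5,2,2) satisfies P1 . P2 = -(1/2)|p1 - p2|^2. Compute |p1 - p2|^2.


p1 - p2 = (6, -4, 2)
|p1 - p2|^2 = 6^2 + (-4)^2 + 2^2
= 36 + 16 + 4
= 56


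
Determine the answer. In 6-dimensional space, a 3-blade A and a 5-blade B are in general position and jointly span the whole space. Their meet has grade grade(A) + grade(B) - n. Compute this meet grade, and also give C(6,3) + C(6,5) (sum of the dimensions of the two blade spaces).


Meet grade = grade(A) + grade(B) - n
= 3 + 5 - 6 = 2
C(6,3) = 20
C(6,5) = 6
dim_A + dim_B = 20 + 6 = 26


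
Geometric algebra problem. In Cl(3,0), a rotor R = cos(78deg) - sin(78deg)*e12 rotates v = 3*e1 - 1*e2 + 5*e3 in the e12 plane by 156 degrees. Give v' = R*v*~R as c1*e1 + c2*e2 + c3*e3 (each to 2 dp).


Rotor R = cos(78deg) - sin(78deg)*e12
Rotation angle theta = 2 * 78 = 156 degrees in the e12 plane (e1 -> e2).
The component perpendicular to the plane (e3) is invariant: v'_3 = v3 = 5.00
cos(156deg) = -0.9135, sin(156deg) = 0.4067
v'_1 = v1*cos(theta) - v2*sin(theta) = 3*(-0.9135) - (-1)*0.4067 = -2.33
v'_2 = v1*sin(theta) + v2*cos(theta) = 3*0.4067 + (-1)*(-0.9135) = 2.13
v' = -2.33*e1 + 2.13*e2 + 5.00*e3


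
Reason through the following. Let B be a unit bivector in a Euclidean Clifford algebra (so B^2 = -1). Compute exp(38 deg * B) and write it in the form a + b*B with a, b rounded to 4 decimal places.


For a unit bivector B with B^2 = -1, the exponential series gives
e^(theta*B) = cos(theta) + sin(theta)*B (the GA analogue of Euler's formula).
theta = 38 degrees = 0.663225 rad
cos(38 deg) = 0.7880
sin(38 deg) = 0.6157
exp(theta*B) = 0.7880 + 0.6157*B


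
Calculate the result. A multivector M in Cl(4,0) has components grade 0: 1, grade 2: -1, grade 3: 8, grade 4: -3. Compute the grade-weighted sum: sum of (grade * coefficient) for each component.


Grade-weighted sum = sum of grade_k * coefficient_k
0*1 = 0
2*(-1) = -2
3*8 = 24
4*(-3) = -12
Total = 0 + (-2) + 24 + (-12) = 10


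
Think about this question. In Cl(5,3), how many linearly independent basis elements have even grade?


Even subalgebra dimension = 2^(n-1)
n = 5 + 3 = 8
2^(8 - 1) = 2^7 = 128
Verification: sum of C(8,k) for even k = 1 + 28 + 70 + 28 + 1 = 128
Result = 128


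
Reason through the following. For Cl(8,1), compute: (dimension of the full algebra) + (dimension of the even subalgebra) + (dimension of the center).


n = 8 + 1 = 9
Total dim = 2^9 = 512
Even subalgebra dim = 2^8 = 256
n is odd, so center dim = 2
Sum = 512 + 256 + 2 = 770


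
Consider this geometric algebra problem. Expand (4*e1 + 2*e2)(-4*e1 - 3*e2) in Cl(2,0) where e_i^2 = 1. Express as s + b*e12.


Expand: (4*e1 + 2*e2)(-4*e1 - 3*e2)
= 4*(-4)*e1e1 + 4*(-3)*e1e2 + 2*(-4)*e2e1 + 2*(-3)*e2e2
Using e1^2 = e2^2 = 1, e2e1 = -e1e2:
Scalar part s = 4*(-4) + 2*(-3) = -16 + (-6) = -22
Bivector part b = 4*(-3) - 2*(-4) = -12 - (-8) = -4
uv = -22 - 4*e12


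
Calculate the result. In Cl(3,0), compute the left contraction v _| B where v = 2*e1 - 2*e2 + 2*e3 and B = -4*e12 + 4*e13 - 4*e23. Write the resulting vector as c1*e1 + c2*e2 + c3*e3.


Left contraction v _| B = <vB>_1 (grade-1 part of the geometric product vB).
Using e1_|e12 = e2, e2_|e12 = -e1, e1_|e13 = e3, e3_|e13 = -e1, e2_|e23 = e3, e3_|e23 = -e2:
e1 coeff: -v2*b12 - v3*b13 = -(-2)*(-4) - (2)*(4) = -16
e2 coeff: v1*b12 - v3*b23 = (2)*(-4) - (2)*(-4) = 0
e3 coeff: v1*b13 + v2*b23 = (2)*(4) + (-2)*(-4) = 16
v _| B = -16*e1 + 0*e2 + 16*e3


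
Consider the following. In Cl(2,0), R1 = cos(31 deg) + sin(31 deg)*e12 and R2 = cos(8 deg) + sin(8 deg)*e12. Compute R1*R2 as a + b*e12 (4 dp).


Same-plane rotors commute and their half-angles add:
R1*R2 = cos(a1 + a2) + sin(a1 + a2)*e12.
a1 + a2 = 31 + 8 = 39 deg
cos(39 deg) = 0.7771
sin(39 deg) = 0.6293
R1*R2 = 0.7771 + 0.6293*e12


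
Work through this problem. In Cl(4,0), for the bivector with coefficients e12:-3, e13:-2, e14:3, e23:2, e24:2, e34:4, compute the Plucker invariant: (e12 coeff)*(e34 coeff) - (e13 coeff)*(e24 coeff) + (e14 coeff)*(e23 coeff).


Plucker relation: af - be + cd
a*f = (-3)*4 = -12
b*e = (-2)*2 = -4
c*d = 3*2 = 6
af - be + cd = -12 - (-4) + 6
= -2


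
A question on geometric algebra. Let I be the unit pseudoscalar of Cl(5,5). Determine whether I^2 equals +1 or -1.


The pseudoscalar I = e1...e_n (product of all n generators) of Cl(p,q) satisfies I^2 = (-1)^(q + n(n-1)/2).
p = 5, q = 5, n = p + q = 10
n(n-1)/2 = 10 * 9 / 2 = 45
Exponent = q + n(n-1)/2 = 5 + 45 = 50
I^2 = (-1)^50 = +1


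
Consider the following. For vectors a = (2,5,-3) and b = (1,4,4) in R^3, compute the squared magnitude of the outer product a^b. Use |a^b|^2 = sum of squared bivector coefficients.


a wedge b = (a1*b2 - a2*b1)*e12 + (a1*b3 - a3*b1)*e13 + (a2*b3 - a3*b2)*e23
e12 coeff: 2*4 - 5*1 = 8 - 5 = 3
e13 coeff: 2*4 - (-3)*1 = 8 - (-3) = 11
e23 coeff: 5*4 - (-3)*4 = 20 - (-12) = 32
|a wedge b|^2 = 3^2 + 11^2 + 32^2
= 9 + 121 + 1024
= 1154
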